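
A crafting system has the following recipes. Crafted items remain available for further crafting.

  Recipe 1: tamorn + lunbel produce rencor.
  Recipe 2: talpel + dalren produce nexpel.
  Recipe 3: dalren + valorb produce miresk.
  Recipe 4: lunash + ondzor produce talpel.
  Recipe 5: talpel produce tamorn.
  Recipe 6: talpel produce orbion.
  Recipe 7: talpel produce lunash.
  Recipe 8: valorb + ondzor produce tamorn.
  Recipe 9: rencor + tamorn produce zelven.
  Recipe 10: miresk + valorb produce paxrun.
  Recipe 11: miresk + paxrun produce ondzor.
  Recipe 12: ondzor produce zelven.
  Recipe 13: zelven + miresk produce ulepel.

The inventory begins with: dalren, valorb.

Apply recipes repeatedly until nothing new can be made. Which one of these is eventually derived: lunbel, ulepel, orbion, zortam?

dalren + valorb → miresk (Recipe 3).
miresk + valorb → paxrun (Recipe 10).
Using Recipe 11, miresk and paxrun make ondzor.
ondzor → zelven (Recipe 12).
Using Recipe 13, zelven and miresk make ulepel.
No rule produces lunbel, and it is not given. orbion would need talpel (Recipe 6), but talpel is never obtained. No rule produces zortam, and it is not given.

ulepel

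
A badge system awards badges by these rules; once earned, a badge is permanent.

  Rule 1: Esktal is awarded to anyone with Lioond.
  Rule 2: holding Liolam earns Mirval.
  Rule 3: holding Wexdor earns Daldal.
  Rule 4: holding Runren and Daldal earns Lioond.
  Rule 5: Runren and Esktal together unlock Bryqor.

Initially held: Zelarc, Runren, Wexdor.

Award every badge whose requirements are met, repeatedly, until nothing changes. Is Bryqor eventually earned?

With Wexdor, Daldal is earned (Rule 3).
With Runren and Daldal, Lioond is earned (Rule 4).
With Lioond, Esktal is earned (Rule 1).
With Runren and Esktal, Bryqor is earned (Rule 5).

Yes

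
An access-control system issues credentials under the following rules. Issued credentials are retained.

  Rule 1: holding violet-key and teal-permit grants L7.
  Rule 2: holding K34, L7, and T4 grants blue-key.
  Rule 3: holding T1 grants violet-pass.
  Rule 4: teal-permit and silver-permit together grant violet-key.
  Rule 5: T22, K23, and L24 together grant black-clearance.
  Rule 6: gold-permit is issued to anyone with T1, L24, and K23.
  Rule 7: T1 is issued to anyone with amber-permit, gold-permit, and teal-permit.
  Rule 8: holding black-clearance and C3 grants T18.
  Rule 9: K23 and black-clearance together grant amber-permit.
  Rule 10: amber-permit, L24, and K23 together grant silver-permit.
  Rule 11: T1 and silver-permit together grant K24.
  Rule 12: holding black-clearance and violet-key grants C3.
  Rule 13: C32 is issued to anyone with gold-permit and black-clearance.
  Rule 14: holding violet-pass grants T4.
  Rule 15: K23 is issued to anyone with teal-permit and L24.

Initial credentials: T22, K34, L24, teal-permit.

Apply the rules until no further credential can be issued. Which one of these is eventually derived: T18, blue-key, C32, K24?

T18

Holding teal-permit and L24 grants K23 (Rule 15).
Holding T22, K23, and L24 grants black-clearance (Rule 5).
Holding K23 and black-clearance grants amber-permit (Rule 9).
Holding amber-permit, L24, and K23 grants silver-permit (Rule 10).
Holding teal-permit and silver-permit grants violet-key (Rule 4).
Holding black-clearance and violet-key grants C3 (Rule 12).
Holding black-clearance and C3 grants T18 (Rule 8).
blue-key would need K34, L7, and T4 (Rule 2), but T4 is never granted. K24 would need T1 and silver-permit (Rule 11), but T1 is never granted. C32 would need gold-permit and black-clearance (Rule 13), but gold-permit is never granted.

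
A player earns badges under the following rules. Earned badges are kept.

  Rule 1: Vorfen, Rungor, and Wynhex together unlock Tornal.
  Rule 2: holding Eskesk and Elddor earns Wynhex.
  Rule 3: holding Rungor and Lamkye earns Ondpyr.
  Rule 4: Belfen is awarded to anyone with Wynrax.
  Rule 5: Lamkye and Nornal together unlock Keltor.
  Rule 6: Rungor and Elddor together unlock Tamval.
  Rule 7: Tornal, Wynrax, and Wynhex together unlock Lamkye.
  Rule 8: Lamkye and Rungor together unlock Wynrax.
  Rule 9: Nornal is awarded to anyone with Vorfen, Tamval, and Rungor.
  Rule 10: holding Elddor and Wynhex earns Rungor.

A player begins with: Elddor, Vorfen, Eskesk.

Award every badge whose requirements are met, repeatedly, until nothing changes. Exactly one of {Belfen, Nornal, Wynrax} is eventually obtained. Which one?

With Eskesk and Elddor, Wynhex is earned (Rule 2).
With Elddor and Wynhex, Rungor is earned (Rule 10).
With Rungor and Elddor, Tamval is earned (Rule 6).
With Vorfen, Tamval, and Rungor, Nornal is earned (Rule 9).
Belfen would need Wynrax (Rule 4), but Wynrax is never earned. Wynrax would need Lamkye and Rungor (Rule 8), but Lamkye is never earned.

Nornal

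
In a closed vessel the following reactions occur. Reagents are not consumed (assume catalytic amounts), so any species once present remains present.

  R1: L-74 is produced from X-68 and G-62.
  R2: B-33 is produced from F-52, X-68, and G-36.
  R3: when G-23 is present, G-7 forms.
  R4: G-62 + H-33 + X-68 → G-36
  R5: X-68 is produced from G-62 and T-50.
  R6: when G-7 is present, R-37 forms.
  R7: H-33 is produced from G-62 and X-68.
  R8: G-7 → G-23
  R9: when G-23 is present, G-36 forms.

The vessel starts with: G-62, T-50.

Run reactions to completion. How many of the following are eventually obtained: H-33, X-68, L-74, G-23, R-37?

3

G-62 and T-50 present → X-68 forms (R5).
X-68 and G-62 present → L-74 forms (R1).
G-62 and X-68 present → H-33 forms (R7).
H-33: reached.
X-68: reached.
L-74: reached.
G-23 would need G-7 (R8), but G-7 never forms.
R-37 would need G-7 (R6), but G-7 never forms.
Reached: H-33, X-68, and L-74 — 3 of the 5.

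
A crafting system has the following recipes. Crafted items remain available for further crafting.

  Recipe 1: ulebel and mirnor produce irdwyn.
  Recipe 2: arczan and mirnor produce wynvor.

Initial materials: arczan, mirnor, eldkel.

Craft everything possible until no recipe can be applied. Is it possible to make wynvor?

Using Recipe 2, arczan and mirnor make wynvor.

Yes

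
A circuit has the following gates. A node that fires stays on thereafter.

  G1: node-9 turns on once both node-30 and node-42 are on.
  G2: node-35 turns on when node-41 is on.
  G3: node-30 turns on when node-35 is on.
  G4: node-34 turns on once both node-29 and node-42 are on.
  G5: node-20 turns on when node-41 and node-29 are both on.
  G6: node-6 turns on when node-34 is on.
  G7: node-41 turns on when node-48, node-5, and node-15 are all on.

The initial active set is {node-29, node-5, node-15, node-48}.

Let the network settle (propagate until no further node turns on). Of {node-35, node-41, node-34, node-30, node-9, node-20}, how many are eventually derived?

node-48, node-5, and node-15 are on, so node-41 turns on (G7).
G5: node-41 and node-29 on → node-20 on.
node-41 is on, so node-35 turns on (G2).
node-35 is on, so node-30 turns on (G3).
node-35: reached.
node-41: reached.
node-34 would need node-29 and node-42 (G4), but node-42 never turns on.
node-30: reached.
node-9 would need node-30 and node-42 (G1), but node-42 never turns on.
node-20: reached.
Reached: node-35, node-41, node-30, and node-20 — 4 of the 6.

4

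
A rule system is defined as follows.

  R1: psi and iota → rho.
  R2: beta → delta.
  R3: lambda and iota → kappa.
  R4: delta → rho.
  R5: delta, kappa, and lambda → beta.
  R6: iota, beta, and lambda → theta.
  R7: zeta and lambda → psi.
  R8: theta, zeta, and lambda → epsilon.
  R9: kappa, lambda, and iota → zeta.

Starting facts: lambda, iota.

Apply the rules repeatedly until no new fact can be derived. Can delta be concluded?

No

delta would need beta (R2), but beta is never established.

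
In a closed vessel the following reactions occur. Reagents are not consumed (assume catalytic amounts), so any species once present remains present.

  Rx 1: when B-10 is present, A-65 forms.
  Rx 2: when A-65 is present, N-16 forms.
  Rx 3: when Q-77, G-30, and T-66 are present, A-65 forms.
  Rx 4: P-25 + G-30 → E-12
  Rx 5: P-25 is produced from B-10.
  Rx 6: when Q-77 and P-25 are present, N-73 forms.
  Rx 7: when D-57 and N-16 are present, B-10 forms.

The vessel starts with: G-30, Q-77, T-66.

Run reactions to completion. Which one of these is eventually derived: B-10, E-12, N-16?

N-16

Q-77, G-30, and T-66 present → A-65 forms (Rx 3).
A-65 present → N-16 forms (Rx 2).
B-10 would need D-57 and N-16 (Rx 7), but D-57 never forms. E-12 would need P-25 and G-30 (Rx 4), but P-25 never forms.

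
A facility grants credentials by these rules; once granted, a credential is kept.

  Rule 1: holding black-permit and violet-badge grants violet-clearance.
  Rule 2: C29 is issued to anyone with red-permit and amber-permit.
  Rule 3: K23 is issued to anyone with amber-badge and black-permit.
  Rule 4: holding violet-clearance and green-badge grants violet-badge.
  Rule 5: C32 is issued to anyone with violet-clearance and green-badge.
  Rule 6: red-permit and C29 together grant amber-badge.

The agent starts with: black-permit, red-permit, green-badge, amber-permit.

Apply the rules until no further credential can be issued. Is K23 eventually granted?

Holding red-permit and amber-permit grants C29 (Rule 2).
Holding red-permit and C29 grants amber-badge (Rule 6).
Holding amber-badge and black-permit grants K23 (Rule 3).

Yes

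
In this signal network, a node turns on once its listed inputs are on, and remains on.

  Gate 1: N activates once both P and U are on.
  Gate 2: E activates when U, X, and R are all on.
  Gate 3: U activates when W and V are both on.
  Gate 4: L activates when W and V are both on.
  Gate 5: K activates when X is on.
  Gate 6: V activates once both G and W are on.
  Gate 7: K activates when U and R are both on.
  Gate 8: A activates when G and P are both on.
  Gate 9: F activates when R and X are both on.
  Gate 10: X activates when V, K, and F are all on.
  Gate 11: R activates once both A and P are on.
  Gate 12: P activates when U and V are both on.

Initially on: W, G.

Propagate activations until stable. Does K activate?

Yes

G and W are on, so V activates (Gate 6).
Gate 3: W and V on → U on.
U and V are on, so P activates (Gate 12).
G and P are on, so A activates (Gate 8).
A and P are on, so R activates (Gate 11).
Gate 7: U and R on → K on.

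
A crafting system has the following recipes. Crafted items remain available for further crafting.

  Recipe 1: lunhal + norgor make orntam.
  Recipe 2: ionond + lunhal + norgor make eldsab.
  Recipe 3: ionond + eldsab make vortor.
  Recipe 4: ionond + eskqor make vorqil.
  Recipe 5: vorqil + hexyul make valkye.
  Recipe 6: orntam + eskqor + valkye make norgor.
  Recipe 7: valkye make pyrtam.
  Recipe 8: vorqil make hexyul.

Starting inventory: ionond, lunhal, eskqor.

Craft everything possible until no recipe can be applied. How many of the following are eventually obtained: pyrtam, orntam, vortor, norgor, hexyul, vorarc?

2

ionond + eskqor → vorqil (Recipe 4).
Using Recipe 8, vorqil makes hexyul.
vorqil + hexyul → valkye (Recipe 5).
Using Recipe 7, valkye makes pyrtam.
pyrtam: reached.
orntam would need lunhal and norgor (Recipe 1), but norgor is never obtained.
vortor would need ionond and eldsab (Recipe 3), but eldsab is never obtained.
norgor would need orntam, eskqor, and valkye (Recipe 6), but orntam is never obtained.
hexyul: reached.
No rule produces vorarc, and it is not given.
Reached: pyrtam and hexyul — 2 of the 6.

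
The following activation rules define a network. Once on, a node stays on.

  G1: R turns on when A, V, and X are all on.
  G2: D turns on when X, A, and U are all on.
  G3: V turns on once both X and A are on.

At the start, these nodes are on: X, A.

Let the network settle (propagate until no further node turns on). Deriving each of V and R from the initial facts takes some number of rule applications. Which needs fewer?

V: X and A are on, so V turns on (G3). [1 rule application]
R: X and A are on, so V turns on (G3). A, V, and X are on, so R turns on (G1). [2 rule applications]
V needs fewer.

V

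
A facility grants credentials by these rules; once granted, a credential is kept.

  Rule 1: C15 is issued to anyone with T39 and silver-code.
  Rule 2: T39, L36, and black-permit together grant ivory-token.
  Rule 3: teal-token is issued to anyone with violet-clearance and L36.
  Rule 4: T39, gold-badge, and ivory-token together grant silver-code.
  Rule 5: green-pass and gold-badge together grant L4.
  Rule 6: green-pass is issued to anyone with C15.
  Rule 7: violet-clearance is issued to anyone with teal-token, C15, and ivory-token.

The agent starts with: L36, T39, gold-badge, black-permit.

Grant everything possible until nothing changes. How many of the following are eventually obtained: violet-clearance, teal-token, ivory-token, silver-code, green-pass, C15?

Holding T39, L36, and black-permit grants ivory-token (Rule 2).
Holding T39, gold-badge, and ivory-token grants silver-code (Rule 4).
Holding T39 and silver-code grants C15 (Rule 1).
Holding C15 grants green-pass (Rule 6).
violet-clearance would need teal-token, C15, and ivory-token (Rule 7), but teal-token is never granted.
teal-token would need violet-clearance and L36 (Rule 3), but violet-clearance is never granted.
ivory-token: reached.
silver-code: reached.
green-pass: reached.
C15: reached.
Reached: ivory-token, silver-code, green-pass, and C15 — 4 of the 6.

4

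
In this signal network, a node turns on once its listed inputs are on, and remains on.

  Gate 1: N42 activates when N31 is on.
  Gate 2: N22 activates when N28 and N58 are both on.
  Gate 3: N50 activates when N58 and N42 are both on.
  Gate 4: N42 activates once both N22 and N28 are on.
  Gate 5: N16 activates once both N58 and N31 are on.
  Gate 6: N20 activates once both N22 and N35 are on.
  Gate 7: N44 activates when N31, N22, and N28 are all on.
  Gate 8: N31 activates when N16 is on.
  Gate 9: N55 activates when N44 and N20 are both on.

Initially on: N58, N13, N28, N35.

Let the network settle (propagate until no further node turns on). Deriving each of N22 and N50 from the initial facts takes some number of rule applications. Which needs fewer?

N22: Gate 2: N28 and N58 on → N22 on. [1 rule application]
N50: N28 and N58 are on, so N22 activates (Gate 2). N22 and N28 are on, so N42 activates (Gate 4). Gate 3: N58 and N42 on → N50 on. [3 rule applications]
N22 needs fewer.

N22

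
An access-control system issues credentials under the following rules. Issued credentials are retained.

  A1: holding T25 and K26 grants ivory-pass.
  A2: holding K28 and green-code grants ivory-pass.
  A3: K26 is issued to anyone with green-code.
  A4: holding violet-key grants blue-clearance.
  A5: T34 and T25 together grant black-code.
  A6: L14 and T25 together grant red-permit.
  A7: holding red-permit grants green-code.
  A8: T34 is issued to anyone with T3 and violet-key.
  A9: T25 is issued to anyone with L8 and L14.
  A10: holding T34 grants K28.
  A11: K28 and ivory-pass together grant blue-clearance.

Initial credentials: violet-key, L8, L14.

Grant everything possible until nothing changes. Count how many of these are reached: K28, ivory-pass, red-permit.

Holding L8 and L14 grants T25 (A9).
Holding L14 and T25 grants red-permit (A6).
Holding red-permit grants green-code (A7).
Holding green-code grants K26 (A3).
Holding T25 and K26 grants ivory-pass (A1).
K28 would need T34 (A10), but T34 is never granted.
ivory-pass: reached.
red-permit: reached.
Reached: ivory-pass and red-permit — 2 of the 3.

2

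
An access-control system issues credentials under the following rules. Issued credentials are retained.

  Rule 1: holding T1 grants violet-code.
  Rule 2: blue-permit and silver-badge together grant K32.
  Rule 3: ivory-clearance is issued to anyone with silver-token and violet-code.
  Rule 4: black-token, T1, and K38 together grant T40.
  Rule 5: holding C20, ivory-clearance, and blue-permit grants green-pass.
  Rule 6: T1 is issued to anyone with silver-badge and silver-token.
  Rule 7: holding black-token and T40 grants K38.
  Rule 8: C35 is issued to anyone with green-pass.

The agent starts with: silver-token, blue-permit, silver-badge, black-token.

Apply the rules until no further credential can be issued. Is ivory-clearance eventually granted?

Holding silver-badge and silver-token grants T1 (Rule 6).
Holding T1 grants violet-code (Rule 1).
Holding silver-token and violet-code grants ivory-clearance (Rule 3).

Yes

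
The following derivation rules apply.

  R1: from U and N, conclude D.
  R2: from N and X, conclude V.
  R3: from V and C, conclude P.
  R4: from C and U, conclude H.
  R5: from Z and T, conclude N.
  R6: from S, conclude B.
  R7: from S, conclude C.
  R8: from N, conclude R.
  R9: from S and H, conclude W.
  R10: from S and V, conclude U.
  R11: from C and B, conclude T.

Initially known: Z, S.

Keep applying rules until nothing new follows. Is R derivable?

Yes

From S, R7 gives C.
S holds, so B follows (R6).
From C and B, R11 gives T.
From Z and T, R5 gives N.
From N, R8 gives R.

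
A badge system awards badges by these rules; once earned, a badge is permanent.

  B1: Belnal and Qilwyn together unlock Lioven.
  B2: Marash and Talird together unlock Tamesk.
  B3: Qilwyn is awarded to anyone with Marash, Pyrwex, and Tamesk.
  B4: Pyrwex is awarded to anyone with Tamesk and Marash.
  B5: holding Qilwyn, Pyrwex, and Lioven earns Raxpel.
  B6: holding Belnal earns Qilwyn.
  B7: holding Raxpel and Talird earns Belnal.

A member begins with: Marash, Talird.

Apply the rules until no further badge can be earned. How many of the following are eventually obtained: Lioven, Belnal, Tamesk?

With Marash and Talird, Tamesk is earned (B2).
Lioven would need Belnal and Qilwyn (B1), but Belnal is never earned.
Belnal would need Raxpel and Talird (B7), but Raxpel is never earned.
Tamesk: reached.
Reached: Tamesk — 1 of the 3.

1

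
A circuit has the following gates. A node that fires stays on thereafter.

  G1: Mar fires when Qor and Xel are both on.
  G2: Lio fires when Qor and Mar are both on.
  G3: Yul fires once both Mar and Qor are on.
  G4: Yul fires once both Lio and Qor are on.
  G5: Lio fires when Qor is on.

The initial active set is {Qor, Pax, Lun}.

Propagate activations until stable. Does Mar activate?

No

Mar would need Qor and Xel (G1), but Xel never turns on.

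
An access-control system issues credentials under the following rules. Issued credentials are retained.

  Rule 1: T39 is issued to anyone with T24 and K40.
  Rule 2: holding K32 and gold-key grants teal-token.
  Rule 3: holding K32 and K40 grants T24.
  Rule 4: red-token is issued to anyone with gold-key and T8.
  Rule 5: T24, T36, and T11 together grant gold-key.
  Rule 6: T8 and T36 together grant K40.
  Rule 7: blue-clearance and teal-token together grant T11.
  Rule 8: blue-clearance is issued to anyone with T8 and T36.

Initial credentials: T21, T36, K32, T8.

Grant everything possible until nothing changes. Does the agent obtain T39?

Yes

Holding T8 and T36 grants K40 (Rule 6).
Holding K32 and K40 grants T24 (Rule 3).
Holding T24 and K40 grants T39 (Rule 1).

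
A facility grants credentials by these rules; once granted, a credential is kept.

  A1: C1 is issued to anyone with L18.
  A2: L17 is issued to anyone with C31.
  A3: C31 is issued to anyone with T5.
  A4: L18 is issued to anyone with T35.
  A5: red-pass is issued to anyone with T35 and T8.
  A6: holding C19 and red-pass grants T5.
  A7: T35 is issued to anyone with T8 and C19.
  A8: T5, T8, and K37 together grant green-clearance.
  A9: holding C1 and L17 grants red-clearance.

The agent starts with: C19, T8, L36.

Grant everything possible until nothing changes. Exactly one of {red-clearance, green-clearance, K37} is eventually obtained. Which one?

Holding T8 and C19 grants T35 (A7).
Holding T35 and T8 grants red-pass (A5).
Holding T35 grants L18 (A4).
Holding C19 and red-pass grants T5 (A6).
Holding L18 grants C1 (A1).
Holding T5 grants C31 (A3).
Holding C31 grants L17 (A2).
Holding C1 and L17 grants red-clearance (A9).
No rule produces K37, and it is not given. green-clearance would need T5, T8, and K37 (A8), but K37 is never granted.

red-clearance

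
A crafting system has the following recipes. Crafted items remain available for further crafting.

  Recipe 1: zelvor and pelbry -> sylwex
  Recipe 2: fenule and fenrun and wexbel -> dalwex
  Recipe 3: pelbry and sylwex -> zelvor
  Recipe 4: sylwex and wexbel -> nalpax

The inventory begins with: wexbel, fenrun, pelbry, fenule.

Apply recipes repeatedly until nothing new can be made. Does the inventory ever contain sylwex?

sylwex would need zelvor and pelbry (Recipe 1), but zelvor is never obtained.

No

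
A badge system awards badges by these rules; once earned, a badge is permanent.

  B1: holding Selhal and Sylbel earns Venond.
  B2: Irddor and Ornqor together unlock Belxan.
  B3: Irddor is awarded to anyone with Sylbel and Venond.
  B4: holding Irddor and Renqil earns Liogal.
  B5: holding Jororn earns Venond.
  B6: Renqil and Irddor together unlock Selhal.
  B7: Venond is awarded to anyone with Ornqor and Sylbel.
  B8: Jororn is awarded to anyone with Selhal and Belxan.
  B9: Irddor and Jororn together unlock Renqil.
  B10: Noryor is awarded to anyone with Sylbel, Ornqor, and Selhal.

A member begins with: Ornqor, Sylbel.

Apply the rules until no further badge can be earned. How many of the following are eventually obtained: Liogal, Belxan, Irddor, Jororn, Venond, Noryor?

3

With Ornqor and Sylbel, Venond is earned (B7).
With Sylbel and Venond, Irddor is earned (B3).
With Irddor and Ornqor, Belxan is earned (B2).
Liogal would need Irddor and Renqil (B4), but Renqil is never earned.
Belxan: reached.
Irddor: reached.
Jororn would need Selhal and Belxan (B8), but Selhal is never earned.
Venond: reached.
Noryor would need Sylbel, Ornqor, and Selhal (B10), but Selhal is never earned.
Reached: Belxan, Irddor, and Venond — 3 of the 6.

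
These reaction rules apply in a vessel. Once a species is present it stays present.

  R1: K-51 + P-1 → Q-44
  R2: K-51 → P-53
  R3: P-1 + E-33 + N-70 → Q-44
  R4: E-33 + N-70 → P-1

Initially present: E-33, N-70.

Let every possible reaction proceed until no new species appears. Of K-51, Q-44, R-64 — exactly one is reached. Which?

Q-44

E-33 and N-70 present → P-1 forms (R4).
P-1, E-33, and N-70 present → Q-44 forms (R3).
No rule produces K-51, and it is not given. No rule produces R-64, and it is not given.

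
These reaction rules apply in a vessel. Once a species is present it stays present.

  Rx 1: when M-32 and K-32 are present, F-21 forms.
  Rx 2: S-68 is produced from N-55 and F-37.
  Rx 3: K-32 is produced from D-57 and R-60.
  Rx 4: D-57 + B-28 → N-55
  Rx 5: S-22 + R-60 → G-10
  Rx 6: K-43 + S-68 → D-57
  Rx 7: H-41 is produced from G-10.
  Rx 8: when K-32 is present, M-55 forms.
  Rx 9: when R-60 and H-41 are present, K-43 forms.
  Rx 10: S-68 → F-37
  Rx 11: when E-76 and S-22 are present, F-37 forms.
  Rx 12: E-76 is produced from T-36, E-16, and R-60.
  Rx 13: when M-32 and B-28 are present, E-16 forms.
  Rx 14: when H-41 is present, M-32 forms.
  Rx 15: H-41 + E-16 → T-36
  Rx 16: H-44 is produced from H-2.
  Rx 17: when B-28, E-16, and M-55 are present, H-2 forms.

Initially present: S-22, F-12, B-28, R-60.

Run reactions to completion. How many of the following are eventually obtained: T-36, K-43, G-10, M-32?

S-22 and R-60 present → G-10 forms (Rx 5).
G-10 present → H-41 forms (Rx 7).
H-41 present → M-32 forms (Rx 14).
R-60 and H-41 present → K-43 forms (Rx 9).
M-32 and B-28 present → E-16 forms (Rx 13).
H-41 and E-16 present → T-36 forms (Rx 15).
T-36: reached.
K-43: reached.
G-10: reached.
M-32: reached.
All 4 are reached.

4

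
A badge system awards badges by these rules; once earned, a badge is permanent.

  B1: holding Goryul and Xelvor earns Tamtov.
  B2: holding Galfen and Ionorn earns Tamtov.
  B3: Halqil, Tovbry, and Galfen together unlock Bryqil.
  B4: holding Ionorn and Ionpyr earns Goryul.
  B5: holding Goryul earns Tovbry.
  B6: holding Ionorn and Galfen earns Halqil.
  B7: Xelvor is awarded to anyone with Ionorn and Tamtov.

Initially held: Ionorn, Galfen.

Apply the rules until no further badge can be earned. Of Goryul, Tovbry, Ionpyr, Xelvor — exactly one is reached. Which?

With Galfen and Ionorn, Tamtov is earned (B2).
With Ionorn and Tamtov, Xelvor is earned (B7).
Goryul would need Ionorn and Ionpyr (B4), but Ionpyr is never earned. No rule produces Ionpyr, and it is not given. Tovbry would need Goryul (B5), but Goryul is never earned.

Xelvor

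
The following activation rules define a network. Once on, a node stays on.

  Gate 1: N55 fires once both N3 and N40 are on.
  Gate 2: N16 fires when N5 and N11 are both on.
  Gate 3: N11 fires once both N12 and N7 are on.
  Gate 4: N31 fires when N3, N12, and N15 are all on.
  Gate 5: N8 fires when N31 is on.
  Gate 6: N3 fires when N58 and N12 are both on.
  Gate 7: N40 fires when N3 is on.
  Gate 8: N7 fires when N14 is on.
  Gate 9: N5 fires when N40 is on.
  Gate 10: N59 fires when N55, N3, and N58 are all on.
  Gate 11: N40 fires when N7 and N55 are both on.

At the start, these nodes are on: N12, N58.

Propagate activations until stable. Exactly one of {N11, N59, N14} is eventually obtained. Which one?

N58 and N12 are on, so N3 fires (Gate 6).
Gate 7: N3 on → N40 on.
N3 and N40 are on, so N55 fires (Gate 1).
Gate 10: N55, N3, and N58 on → N59 on.
N11 would need N12 and N7 (Gate 3), but N7 never turns on. No rule produces N14, and it is not given.

N59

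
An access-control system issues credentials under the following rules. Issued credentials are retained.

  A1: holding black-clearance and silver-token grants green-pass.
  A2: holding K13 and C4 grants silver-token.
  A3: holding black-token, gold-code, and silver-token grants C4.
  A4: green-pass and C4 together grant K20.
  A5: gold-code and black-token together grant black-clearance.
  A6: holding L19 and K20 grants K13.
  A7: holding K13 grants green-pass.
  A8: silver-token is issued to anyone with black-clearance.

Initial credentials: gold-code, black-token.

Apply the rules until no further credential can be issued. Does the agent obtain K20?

Holding gold-code and black-token grants black-clearance (A5).
Holding black-clearance grants silver-token (A8).
Holding black-token, gold-code, and silver-token grants C4 (A3).
Holding black-clearance and silver-token grants green-pass (A1).
Holding green-pass and C4 grants K20 (A4).

Yes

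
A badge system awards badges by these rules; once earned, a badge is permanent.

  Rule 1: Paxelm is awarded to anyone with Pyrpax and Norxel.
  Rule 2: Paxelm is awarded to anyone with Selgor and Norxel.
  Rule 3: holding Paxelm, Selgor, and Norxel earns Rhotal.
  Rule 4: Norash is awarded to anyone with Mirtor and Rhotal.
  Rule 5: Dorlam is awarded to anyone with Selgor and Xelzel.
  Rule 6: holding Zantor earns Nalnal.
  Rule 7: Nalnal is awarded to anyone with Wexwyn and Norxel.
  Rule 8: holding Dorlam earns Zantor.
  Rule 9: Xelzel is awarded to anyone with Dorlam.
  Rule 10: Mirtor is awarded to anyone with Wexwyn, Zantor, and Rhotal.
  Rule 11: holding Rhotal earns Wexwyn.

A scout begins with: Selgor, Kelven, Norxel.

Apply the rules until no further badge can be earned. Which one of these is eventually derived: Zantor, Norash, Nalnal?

Nalnal

With Selgor and Norxel, Paxelm is earned (Rule 2).
With Paxelm, Selgor, and Norxel, Rhotal is earned (Rule 3).
With Rhotal, Wexwyn is earned (Rule 11).
With Wexwyn and Norxel, Nalnal is earned (Rule 7).
Norash would need Mirtor and Rhotal (Rule 4), but Mirtor is never earned. Zantor would need Dorlam (Rule 8), but Dorlam is never earned.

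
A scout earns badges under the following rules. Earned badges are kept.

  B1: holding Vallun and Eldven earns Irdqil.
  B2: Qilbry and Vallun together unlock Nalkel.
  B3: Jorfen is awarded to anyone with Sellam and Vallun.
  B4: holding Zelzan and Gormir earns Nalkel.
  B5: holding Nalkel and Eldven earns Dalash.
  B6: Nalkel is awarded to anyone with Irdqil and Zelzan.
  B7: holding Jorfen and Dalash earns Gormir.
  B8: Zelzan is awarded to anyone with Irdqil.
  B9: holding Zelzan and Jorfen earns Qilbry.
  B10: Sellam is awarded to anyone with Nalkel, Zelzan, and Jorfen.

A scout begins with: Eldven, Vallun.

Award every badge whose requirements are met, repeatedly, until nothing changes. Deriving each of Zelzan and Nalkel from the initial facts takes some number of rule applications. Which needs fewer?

Zelzan: With Vallun and Eldven, Irdqil is earned (B1). With Irdqil, Zelzan is earned (B8). [2 rule applications]
Nalkel: With Vallun and Eldven, Irdqil is earned (B1). With Irdqil, Zelzan is earned (B8). With Irdqil and Zelzan, Nalkel is earned (B6). [3 rule applications]
Zelzan needs fewer.

Zelzan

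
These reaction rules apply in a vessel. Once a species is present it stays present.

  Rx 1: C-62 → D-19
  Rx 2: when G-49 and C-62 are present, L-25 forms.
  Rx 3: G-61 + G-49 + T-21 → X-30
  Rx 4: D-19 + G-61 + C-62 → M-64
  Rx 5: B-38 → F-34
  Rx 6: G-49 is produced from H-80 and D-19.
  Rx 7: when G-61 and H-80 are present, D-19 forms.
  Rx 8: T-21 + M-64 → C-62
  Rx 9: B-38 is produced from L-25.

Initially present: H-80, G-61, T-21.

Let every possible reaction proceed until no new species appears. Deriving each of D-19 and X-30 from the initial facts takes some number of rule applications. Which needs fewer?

D-19: G-61 and H-80 present → D-19 forms (Rx 7). [1 rule application]
X-30: G-61 and H-80 present → D-19 forms (Rx 7). H-80 and D-19 present → G-49 forms (Rx 6). G-61, G-49, and T-21 present → X-30 forms (Rx 3). [3 rule applications]
D-19 needs fewer.

D-19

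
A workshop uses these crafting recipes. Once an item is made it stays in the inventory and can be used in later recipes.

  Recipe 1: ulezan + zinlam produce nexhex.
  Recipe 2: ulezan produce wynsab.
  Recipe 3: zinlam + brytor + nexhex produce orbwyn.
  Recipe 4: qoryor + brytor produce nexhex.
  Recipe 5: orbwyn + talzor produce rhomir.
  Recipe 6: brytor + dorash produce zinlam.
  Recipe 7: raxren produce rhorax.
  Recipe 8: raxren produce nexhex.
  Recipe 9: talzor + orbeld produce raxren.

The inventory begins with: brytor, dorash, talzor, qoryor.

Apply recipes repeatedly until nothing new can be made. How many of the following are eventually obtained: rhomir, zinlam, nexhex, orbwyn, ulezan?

4

qoryor + brytor → nexhex (Recipe 4).
brytor + dorash → zinlam (Recipe 6).
Using Recipe 3, zinlam, brytor, and nexhex make orbwyn.
orbwyn + talzor → rhomir (Recipe 5).
rhomir: reached.
zinlam: reached.
nexhex: reached.
orbwyn: reached.
No rule produces ulezan, and it is not given.
Reached: rhomir, zinlam, nexhex, and orbwyn — 4 of the 5.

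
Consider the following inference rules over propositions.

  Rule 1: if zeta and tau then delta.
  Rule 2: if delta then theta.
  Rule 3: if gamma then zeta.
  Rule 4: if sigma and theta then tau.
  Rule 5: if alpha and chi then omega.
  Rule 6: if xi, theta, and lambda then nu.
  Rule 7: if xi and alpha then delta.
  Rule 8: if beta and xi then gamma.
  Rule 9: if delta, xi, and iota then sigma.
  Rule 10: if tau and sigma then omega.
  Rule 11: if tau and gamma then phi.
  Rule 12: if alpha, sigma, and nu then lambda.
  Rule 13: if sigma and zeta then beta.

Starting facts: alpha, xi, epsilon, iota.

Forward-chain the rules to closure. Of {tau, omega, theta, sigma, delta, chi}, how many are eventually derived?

5

xi and alpha hold, so delta follows (Rule 7).
delta, xi, and iota hold, so sigma follows (Rule 9).
delta holds, so theta follows (Rule 2).
From sigma and theta, Rule 4 gives tau.
tau and sigma hold, so omega follows (Rule 10).
tau: reached.
omega: reached.
theta: reached.
sigma: reached.
delta: reached.
No rule produces chi, and it is not given.
Reached: tau, omega, theta, sigma, and delta — 5 of the 6.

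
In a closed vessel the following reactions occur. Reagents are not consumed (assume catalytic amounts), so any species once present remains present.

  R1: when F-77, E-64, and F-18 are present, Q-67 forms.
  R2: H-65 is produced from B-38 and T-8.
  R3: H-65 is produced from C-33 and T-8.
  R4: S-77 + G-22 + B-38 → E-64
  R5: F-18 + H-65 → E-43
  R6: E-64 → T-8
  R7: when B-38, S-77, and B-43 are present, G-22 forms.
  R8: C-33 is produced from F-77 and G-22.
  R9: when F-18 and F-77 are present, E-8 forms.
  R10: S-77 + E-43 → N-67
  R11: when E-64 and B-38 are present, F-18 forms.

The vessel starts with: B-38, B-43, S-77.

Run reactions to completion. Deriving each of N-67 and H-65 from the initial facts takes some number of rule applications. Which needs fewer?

H-65: B-38, S-77, and B-43 present → G-22 forms (R7). S-77, G-22, and B-38 present → E-64 forms (R4). E-64 present → T-8 forms (R6). B-38 and T-8 present → H-65 forms (R2). [4 rule applications]
N-67: B-38, S-77, and B-43 present → G-22 forms (R7). S-77, G-22, and B-38 present → E-64 forms (R4). E-64 present → T-8 forms (R6). E-64 and B-38 present → F-18 forms (R11). B-38 and T-8 present → H-65 forms (R2). F-18 and H-65 present → E-43 forms (R5). S-77 and E-43 present → N-67 forms (R10). [7 rule applications]
H-65 needs fewer.

H-65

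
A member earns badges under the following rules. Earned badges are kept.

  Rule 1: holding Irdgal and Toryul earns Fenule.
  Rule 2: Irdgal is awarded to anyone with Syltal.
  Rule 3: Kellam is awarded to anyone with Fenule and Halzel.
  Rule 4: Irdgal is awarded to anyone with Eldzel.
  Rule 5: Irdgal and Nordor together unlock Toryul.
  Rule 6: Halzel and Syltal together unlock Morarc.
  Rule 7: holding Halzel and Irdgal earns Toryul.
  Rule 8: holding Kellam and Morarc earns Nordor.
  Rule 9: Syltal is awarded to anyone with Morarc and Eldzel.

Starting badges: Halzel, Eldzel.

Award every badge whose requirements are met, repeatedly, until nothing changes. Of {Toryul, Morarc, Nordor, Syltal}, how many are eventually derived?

With Eldzel, Irdgal is earned (Rule 4).
With Halzel and Irdgal, Toryul is earned (Rule 7).
Toryul: reached.
Morarc would need Halzel and Syltal (Rule 6), but Syltal is never earned.
Nordor would need Kellam and Morarc (Rule 8), but Morarc is never earned.
Syltal would need Morarc and Eldzel (Rule 9), but Morarc is never earned.
Reached: Toryul — 1 of the 4.

1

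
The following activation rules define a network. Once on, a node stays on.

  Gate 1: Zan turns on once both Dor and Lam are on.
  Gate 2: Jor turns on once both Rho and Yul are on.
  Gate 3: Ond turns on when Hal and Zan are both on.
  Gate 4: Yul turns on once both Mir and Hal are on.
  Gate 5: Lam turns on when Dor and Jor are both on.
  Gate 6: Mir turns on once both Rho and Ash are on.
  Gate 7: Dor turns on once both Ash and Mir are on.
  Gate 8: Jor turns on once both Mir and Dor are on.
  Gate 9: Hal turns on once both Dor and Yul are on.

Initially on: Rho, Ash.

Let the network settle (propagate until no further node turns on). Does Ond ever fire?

No

Ond would need Hal and Zan (Gate 3), but Hal never turns on.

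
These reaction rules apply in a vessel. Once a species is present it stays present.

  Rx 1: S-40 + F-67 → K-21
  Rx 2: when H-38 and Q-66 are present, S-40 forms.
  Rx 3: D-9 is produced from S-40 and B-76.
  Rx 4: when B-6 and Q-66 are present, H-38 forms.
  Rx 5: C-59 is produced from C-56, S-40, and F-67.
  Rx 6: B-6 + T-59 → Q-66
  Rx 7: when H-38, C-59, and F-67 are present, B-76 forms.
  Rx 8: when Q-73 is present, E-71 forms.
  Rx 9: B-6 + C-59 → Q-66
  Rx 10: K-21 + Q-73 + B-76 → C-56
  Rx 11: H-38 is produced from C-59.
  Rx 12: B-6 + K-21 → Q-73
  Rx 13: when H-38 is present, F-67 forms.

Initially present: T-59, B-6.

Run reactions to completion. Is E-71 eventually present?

Yes

B-6 and T-59 present → Q-66 forms (Rx 6).
B-6 and Q-66 present → H-38 forms (Rx 4).
H-38 present → F-67 forms (Rx 13).
H-38 and Q-66 present → S-40 forms (Rx 2).
S-40 and F-67 present → K-21 forms (Rx 1).
B-6 and K-21 present → Q-73 forms (Rx 12).
Q-73 present → E-71 forms (Rx 8).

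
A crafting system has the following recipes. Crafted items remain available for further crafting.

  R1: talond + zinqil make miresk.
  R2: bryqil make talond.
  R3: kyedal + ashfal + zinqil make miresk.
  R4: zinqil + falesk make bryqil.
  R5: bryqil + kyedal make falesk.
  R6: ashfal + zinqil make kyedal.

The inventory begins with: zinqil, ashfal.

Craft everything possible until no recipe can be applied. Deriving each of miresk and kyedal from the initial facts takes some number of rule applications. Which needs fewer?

kyedal

kyedal: Using R6, ashfal and zinqil make kyedal. [1 rule application]
miresk: ashfal + zinqil → kyedal (R6). kyedal + ashfal + zinqil → miresk (R3). [2 rule applications]
kyedal needs fewer.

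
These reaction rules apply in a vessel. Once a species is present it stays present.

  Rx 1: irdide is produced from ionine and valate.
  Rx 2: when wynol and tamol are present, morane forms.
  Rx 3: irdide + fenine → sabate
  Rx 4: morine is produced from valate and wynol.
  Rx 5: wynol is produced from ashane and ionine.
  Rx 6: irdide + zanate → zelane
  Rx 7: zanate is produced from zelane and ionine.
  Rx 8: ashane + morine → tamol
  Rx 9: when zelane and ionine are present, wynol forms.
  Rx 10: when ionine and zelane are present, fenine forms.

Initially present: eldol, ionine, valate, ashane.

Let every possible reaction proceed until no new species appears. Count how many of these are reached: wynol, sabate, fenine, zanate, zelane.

ashane and ionine present → wynol forms (Rx 5).
wynol: reached.
sabate would need irdide and fenine (Rx 3), but fenine never forms.
fenine would need ionine and zelane (Rx 10), but zelane never forms.
zanate would need zelane and ionine (Rx 7), but zelane never forms.
zelane would need irdide and zanate (Rx 6), but zanate never forms.
Reached: wynol — 1 of the 5.

1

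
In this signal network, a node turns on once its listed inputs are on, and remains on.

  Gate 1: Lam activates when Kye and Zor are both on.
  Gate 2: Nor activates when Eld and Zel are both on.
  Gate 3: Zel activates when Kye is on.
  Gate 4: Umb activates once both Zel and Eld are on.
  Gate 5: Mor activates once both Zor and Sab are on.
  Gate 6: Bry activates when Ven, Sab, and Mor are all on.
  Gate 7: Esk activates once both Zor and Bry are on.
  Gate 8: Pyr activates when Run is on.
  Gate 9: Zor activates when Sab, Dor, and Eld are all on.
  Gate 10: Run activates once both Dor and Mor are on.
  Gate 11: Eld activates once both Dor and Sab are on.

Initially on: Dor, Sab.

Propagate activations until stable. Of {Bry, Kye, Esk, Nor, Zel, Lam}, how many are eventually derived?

0

Bry would need Ven, Sab, and Mor (Gate 6), but Ven never turns on.
No rule produces Kye, and it is not given.
Esk would need Zor and Bry (Gate 7), but Bry never turns on.
Nor would need Eld and Zel (Gate 2), but Zel never turns on.
Zel would need Kye (Gate 3), but Kye never turns on.
Lam would need Kye and Zor (Gate 1), but Kye never turns on.
None of the 6 are reached.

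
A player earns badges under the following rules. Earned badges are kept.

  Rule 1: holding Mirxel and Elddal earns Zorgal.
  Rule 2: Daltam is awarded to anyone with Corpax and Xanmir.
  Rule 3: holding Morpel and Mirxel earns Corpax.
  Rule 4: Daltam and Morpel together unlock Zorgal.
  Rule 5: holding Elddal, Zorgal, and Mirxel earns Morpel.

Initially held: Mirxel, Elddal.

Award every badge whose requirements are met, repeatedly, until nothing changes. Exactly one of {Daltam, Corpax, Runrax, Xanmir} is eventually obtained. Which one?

With Mirxel and Elddal, Zorgal is earned (Rule 1).
With Elddal, Zorgal, and Mirxel, Morpel is earned (Rule 5).
With Morpel and Mirxel, Corpax is earned (Rule 3).
Daltam would need Corpax and Xanmir (Rule 2), but Xanmir is never earned. No rule produces Runrax, and it is not given. No rule produces Xanmir, and it is not given.

Corpax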